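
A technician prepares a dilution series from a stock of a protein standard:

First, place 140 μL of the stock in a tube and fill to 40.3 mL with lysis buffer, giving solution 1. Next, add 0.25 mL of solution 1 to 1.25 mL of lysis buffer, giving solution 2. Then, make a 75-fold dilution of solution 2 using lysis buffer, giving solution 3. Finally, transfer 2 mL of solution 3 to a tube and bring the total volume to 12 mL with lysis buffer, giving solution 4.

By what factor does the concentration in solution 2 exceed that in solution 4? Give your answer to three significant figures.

Step 1: 140 μL brought to 40.3 mL → factor 40300/140 = 287.86
Step 2: 0.25 mL + 1.25 mL = 1.5 mL total → factor 1.5/0.25 = 6
Step 3: 75-fold → factor 75
Step 4: 2 mL brought to 12 mL → factor 12/2 = 6
Dilution factor to solution 2 = 1727.1; to solution 4 = 7.7721 × 10^5
[solution 2]/[solution 4] = (factor to solution 4)/(factor to solution 2) = 7.7721 × 10^5/1727.1 = 450

450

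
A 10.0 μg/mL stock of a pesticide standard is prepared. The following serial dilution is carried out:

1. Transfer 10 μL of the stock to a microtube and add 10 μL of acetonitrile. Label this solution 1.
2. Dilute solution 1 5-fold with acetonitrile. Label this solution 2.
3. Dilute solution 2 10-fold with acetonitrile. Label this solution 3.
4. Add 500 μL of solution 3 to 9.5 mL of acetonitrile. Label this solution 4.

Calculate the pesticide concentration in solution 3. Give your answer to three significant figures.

Step 1: 10 μL + 10 μL = 20 μL total → factor 20/10 = 2
Step 2: 5-fold → factor 5
Step 3: 10-fold → factor 10
Dilution factor through solution 3 = 2 × 5 × 10 = 100
[solution 3] = 10.0 μg/mL / 100 = 0.100 μg/mL

0.100 μg/mL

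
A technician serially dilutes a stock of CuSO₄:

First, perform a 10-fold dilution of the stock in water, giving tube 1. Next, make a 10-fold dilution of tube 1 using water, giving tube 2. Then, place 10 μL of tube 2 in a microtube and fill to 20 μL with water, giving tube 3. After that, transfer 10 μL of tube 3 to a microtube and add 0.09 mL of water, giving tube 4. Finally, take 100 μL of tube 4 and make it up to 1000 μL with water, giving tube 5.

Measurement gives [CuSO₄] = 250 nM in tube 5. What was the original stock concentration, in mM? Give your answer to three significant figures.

Step 1: 10-fold → factor 10
Step 2: 10-fold → factor 10
Step 3: 10 μL brought to 20 μL → factor 20/10 = 2
Step 4: 10 μL + 0.09 mL = 100 μL total → factor 100/10 = 10
Step 5: 100 μL brought to 1000 μL → factor 1000/100 = 10
Overall dilution factor = 10 × 10 × 2 × 10 × 10 = 20000
Stock = 250 nM × 20000 = 5.000 × 10^6 nM = 5.00 mM

5.00 mM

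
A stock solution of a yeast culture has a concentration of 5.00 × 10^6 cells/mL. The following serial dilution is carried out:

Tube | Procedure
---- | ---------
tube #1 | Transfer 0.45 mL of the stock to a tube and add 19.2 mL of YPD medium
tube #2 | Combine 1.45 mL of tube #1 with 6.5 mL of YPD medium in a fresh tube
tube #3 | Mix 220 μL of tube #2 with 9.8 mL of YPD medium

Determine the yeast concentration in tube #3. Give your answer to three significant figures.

Step 1: 0.45 mL + 19.2 mL = 19.65 mL total → factor 19.65/0.45 = 43.667
Step 2: 1.45 mL + 6.5 mL = 7.95 mL total → factor 7.95/1.45 = 5.4828
Step 3: 220 μL + 9.8 mL = 10020 μL total → factor 10020/220 = 45.545
Overall dilution factor = 43.667 × 5.4828 × 45.545 = 10904
Final = 5.00 × 10^6 cells/mL / 10904 = 459 cells/mL

459 cells/mL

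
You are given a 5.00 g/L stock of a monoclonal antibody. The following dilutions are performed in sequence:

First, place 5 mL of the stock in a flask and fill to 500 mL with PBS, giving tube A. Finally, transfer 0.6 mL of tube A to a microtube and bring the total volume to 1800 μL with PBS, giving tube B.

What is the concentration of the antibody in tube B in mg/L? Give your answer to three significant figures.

16.7 mg/L

Step 1: 5 mL brought to 500 mL → factor 500/5 = 100
Step 2: 0.6 mL brought to 1800 μL → factor 1.8/0.6 = 3
Overall dilution factor = 100 × 3 = 300
Final = 5.00 g/L / 300 = 0.01667 g/L = 16.7 mg/L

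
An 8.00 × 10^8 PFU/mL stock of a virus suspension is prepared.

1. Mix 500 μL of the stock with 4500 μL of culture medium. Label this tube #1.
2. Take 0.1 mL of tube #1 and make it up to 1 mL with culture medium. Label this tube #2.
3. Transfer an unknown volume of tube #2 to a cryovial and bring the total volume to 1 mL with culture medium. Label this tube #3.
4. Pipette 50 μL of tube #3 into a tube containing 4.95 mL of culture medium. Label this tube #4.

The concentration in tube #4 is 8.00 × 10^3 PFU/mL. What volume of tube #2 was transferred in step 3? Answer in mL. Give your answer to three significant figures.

Step 1: 500 μL + 4500 μL = 5000 μL total → factor 5000/500 = 10
Step 2: 0.1 mL brought to 1 mL → factor 1/0.1 = 10
Step 3: v brought to 1 mL → factor = 1 mL/v
Step 4: 50 μL + 4.95 mL = 5000 μL total → factor 5000/50 = 100
Product of known-step factors = 10000
Overall factor = 8.00 × 10^8 PFU/mL / (8.00 × 10^3 PFU/mL) = 1 × 10^5
Step-3 factor = 1 × 10^5 / 10000 = 10
v = 1 mL / 10 = 0.100 mL

0.100 mL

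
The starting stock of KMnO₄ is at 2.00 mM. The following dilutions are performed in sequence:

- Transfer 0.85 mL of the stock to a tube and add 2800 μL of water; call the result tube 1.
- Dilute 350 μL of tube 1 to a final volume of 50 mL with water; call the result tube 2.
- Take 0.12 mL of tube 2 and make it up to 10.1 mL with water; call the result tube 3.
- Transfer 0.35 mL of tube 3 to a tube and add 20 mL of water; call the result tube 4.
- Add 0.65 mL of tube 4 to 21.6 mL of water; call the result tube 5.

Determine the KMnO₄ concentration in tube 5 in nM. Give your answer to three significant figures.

Step 1: 0.85 mL + 2800 μL = 3.65 mL total → factor 3.65/0.85 = 4.2941
Step 2: 350 μL brought to 50 mL → factor 50000/350 = 142.86
Step 3: 0.12 mL brought to 10.1 mL → factor 10.1/0.12 = 84.167
Step 4: 0.35 mL + 20 mL = 20.35 mL total → factor 20.35/0.35 = 58.143
Step 5: 0.65 mL + 21.6 mL = 22.25 mL total → factor 22.25/0.65 = 34.231
Overall dilution factor = 4.2941 × 142.86 × 84.167 × 58.143 × 34.231 = 1.0276 × 10^8
Final = 2.00 mM / 1.0276 × 10^8 = 1.946 × 10^-8 mM = 0.0195 nM

0.0195 nM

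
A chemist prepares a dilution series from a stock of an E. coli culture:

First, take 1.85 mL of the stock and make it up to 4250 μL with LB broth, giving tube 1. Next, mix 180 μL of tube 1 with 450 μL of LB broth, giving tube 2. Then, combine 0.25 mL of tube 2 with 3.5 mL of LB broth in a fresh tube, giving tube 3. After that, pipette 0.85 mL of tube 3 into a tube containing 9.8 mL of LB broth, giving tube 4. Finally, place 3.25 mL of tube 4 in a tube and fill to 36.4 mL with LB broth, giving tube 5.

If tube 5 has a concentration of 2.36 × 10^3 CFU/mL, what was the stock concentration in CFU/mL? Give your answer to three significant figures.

Step 1: 1.85 mL brought to 4250 μL → factor 4.25/1.85 = 2.2973
Step 2: 180 μL + 450 μL = 630 μL total → factor 630/180 = 3.5
Step 3: 0.25 mL + 3.5 mL = 3.75 mL total → factor 3.75/0.25 = 15
Step 4: 0.85 mL + 9.8 mL = 10.65 mL total → factor 10.65/0.85 = 12.529
Step 5: 3.25 mL brought to 36.4 mL → factor 36.4/3.25 = 11.2
Overall dilution factor = 2.2973 × 3.5 × 15 × 12.529 × 11.2 = 16925
Stock = 2.36 × 10^3 CFU/mL × 16925 = 3.99 × 10^7 CFU/mL

3.99 × 10^7 CFU/mL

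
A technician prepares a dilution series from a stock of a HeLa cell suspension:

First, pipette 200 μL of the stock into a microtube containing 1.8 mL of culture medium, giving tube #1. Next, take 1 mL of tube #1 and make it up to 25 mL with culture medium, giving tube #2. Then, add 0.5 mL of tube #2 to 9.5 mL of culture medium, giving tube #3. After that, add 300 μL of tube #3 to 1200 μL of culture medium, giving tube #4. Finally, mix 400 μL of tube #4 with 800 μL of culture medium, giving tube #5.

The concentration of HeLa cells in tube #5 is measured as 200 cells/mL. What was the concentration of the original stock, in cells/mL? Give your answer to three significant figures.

1.50 × 10^7 cells/mL

Step 1: 200 μL + 1.8 mL = 2000 μL total → factor 2000/200 = 10
Step 2: 1 mL brought to 25 mL → factor 25/1 = 25
Step 3: 0.5 mL + 9.5 mL = 10 mL total → factor 10/0.5 = 20
Step 4: 300 μL + 1200 μL = 1500 μL total → factor 1500/300 = 5
Step 5: 400 μL + 800 μL = 1200 μL total → factor 1200/400 = 3
Overall dilution factor = 10 × 25 × 20 × 5 × 3 = 75000
Stock = 200 cells/mL × 75000 = 1.50 × 10^7 cells/mL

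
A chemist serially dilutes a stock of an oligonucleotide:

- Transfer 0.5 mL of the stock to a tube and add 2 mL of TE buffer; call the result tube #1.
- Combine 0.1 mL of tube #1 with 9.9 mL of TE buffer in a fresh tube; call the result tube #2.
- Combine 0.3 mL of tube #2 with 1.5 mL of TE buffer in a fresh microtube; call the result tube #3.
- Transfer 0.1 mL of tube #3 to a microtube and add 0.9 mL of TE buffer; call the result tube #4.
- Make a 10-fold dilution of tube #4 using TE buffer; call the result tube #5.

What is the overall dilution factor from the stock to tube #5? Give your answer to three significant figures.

Step 1: 0.5 mL + 2 mL = 2.5 mL total → factor 2.5/0.5 = 5
Step 2: 0.1 mL + 9.9 mL = 10 mL total → factor 10/0.1 = 100
Step 3: 0.3 mL + 1.5 mL = 1.8 mL total → factor 1.8/0.3 = 6
Step 4: 0.1 mL + 0.9 mL = 1 mL total → factor 1/0.1 = 10
Step 5: 10-fold → factor 10
Overall dilution factor = 5 × 100 × 6 × 10 × 10 = 3 × 10^5

3.00 × 10^5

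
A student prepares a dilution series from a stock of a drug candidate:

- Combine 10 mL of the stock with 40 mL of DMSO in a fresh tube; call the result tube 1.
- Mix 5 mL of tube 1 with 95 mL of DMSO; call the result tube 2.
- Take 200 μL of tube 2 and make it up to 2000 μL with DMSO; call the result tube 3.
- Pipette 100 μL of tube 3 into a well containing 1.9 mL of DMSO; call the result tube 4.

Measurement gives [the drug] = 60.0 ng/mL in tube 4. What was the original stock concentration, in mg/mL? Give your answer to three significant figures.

Step 1: 10 mL + 40 mL = 50 mL total → factor 50/10 = 5
Step 2: 5 mL + 95 mL = 100 mL total → factor 100/5 = 20
Step 3: 200 μL brought to 2000 μL → factor 2000/200 = 10
Step 4: 100 μL + 1.9 mL = 2000 μL total → factor 2000/100 = 20
Overall dilution factor = 5 × 20 × 10 × 20 = 20000
Stock = 60.0 ng/mL × 20000 = 1.200 × 10^6 ng/mL = 1.20 mg/mL

1.20 mg/mL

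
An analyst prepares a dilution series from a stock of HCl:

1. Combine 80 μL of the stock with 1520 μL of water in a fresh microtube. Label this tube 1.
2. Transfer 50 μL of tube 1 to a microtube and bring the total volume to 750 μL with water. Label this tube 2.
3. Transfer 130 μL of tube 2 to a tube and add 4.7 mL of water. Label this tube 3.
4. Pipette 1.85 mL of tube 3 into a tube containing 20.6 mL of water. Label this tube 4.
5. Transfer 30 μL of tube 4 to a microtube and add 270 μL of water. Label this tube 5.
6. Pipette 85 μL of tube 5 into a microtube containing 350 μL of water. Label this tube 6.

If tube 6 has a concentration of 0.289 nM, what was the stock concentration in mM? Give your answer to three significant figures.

Step 1: 80 μL + 1520 μL = 1600 μL total → factor 1600/80 = 20
Step 2: 50 μL brought to 750 μL → factor 750/50 = 15
Step 3: 130 μL + 4.7 mL = 4830 μL total → factor 4830/130 = 37.154
Step 4: 1.85 mL + 20.6 mL = 22.45 mL total → factor 22.45/1.85 = 12.135
Step 5: 30 μL + 270 μL = 300 μL total → factor 300/30 = 10
Step 6: 85 μL + 350 μL = 435 μL total → factor 435/85 = 5.1176
Overall dilution factor = 20 × 15 × 37.154 × 12.135 × 10 × 5.1176 = 6.9221 × 10^6
Stock = 0.289 nM × 6.9221 × 10^6 = 2.000 × 10^6 nM = 2.00 mM

2.00 mM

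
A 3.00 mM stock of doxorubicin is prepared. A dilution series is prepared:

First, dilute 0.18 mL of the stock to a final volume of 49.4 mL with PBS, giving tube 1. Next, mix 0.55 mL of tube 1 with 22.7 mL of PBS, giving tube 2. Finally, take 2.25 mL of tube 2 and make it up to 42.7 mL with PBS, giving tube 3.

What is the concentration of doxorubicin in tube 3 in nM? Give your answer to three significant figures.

Step 1: 0.18 mL brought to 49.4 mL → factor 49.4/0.18 = 274.44
Step 2: 0.55 mL + 22.7 mL = 23.25 mL total → factor 23.25/0.55 = 42.273
Step 3: 2.25 mL brought to 42.7 mL → factor 42.7/2.25 = 18.978
Overall dilution factor = 274.44 × 42.273 × 18.978 = 2.2017 × 10^5
Final = 3.00 mM / 2.2017 × 10^5 = 1.363 × 10^-5 mM = 13.6 nM

13.6 nM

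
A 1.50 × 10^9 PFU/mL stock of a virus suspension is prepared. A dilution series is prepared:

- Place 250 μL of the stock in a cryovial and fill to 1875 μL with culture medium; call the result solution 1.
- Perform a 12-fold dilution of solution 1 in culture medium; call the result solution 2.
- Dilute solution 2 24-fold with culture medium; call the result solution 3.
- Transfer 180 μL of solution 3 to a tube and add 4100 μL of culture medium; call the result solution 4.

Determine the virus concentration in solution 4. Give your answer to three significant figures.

2.92 × 10^4 PFU/mL

Step 1: 250 μL brought to 1875 μL → factor 1875/250 = 7.5
Step 2: 12-fold → factor 12
Step 3: 24-fold → factor 24
Step 4: 180 μL + 4100 μL = 4280 μL total → factor 4280/180 = 23.778
Overall dilution factor = 7.5 × 12 × 24 × 23.778 = 51360
Final = 1.50 × 10^9 PFU/mL / 51360 = 2.92 × 10^4 PFU/mL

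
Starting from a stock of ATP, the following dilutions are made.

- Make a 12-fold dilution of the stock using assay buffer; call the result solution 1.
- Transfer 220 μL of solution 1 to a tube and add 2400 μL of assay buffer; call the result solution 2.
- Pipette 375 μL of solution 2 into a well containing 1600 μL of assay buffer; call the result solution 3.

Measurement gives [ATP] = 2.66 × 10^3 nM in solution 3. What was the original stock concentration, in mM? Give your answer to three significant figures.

Step 1: 12-fold → factor 12
Step 2: 220 μL + 2400 μL = 2620 μL total → factor 2620/220 = 11.909
Step 3: 375 μL + 1600 μL = 1975 μL total → factor 1975/375 = 5.2667
Overall dilution factor = 12 × 11.909 × 5.2667 = 752.65
Stock = 2.66 × 10^3 nM × 752.65 = 2.002 × 10^6 nM = 2.00 mM

2.00 mM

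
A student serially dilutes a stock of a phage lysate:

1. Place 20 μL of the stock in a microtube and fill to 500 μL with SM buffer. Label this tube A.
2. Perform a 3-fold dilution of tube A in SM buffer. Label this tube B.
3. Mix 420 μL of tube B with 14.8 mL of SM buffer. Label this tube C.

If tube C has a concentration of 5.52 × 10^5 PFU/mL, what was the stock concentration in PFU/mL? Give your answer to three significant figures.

Step 1: 20 μL brought to 500 μL → factor 500/20 = 25
Step 2: 3-fold → factor 3
Step 3: 420 μL + 14.8 mL = 15220 μL total → factor 15220/420 = 36.238
Overall dilution factor = 25 × 3 × 36.238 = 2717.9
Stock = 5.52 × 10^5 PFU/mL × 2717.9 = 1.50 × 10^9 PFU/mL

1.50 × 10^9 PFU/mL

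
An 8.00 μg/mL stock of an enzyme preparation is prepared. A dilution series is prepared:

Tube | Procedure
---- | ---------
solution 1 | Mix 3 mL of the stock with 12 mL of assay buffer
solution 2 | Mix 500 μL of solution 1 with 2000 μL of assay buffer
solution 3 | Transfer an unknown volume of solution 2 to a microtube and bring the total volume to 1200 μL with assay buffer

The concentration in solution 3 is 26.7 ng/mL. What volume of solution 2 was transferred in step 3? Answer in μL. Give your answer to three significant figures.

100 μL

Step 1: 3 mL + 12 mL = 15 mL total → factor 15/3 = 5
Step 2: 500 μL + 2000 μL = 2500 μL total → factor 2500/500 = 5
Step 3: v brought to 1200 μL → factor = 1200 μL/v
Product of known-step factors = 25
Overall factor = 8.00 μg/mL / (26.7 ng/mL) = 299.63
Step-3 factor = 299.63 / 25 = 11.985
v = 1200 μL / 11.985 = 100 μL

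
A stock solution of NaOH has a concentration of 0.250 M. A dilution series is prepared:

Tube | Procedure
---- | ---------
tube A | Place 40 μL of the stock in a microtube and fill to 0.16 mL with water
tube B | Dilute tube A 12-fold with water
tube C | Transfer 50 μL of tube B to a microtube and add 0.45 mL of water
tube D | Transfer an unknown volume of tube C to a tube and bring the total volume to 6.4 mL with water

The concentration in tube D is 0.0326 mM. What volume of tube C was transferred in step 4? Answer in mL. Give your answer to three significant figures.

0.401 mL

Step 1: 40 μL brought to 0.16 mL → factor 160/40 = 4
Step 2: 12-fold → factor 12
Step 3: 50 μL + 0.45 mL = 500 μL total → factor 500/50 = 10
Step 4: v brought to 6.4 mL → factor = 6.4 mL/v
Product of known-step factors = 480
Overall factor = 0.250 M / (0.0326 mM) = 7668.7
Step-4 factor = 7668.7 / 480 = 15.976
v = 6.4 mL / 15.976 = 0.401 mL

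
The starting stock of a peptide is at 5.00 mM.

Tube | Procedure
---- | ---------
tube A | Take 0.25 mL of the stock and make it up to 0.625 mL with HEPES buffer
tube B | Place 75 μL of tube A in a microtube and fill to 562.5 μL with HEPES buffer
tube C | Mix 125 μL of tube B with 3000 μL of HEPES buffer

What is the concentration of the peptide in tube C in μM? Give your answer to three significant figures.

Step 1: 0.25 mL brought to 0.625 mL → factor 0.625/0.25 = 2.5
Step 2: 75 μL brought to 562.5 μL → factor 562.5/75 = 7.5
Step 3: 125 μL + 3000 μL = 3125 μL total → factor 3125/125 = 25
Overall dilution factor = 2.5 × 7.5 × 25 = 468.75
Final = 5.00 mM / 468.75 = 0.01067 mM = 10.7 μM

10.7 μM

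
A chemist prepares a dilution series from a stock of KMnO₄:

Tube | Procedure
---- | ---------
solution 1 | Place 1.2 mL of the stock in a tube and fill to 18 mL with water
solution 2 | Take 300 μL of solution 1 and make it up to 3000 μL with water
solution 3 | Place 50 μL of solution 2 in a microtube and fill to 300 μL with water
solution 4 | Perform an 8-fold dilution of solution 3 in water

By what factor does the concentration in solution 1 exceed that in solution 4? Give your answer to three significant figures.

480

Step 1: 1.2 mL brought to 18 mL → factor 18/1.2 = 15
Step 2: 300 μL brought to 3000 μL → factor 3000/300 = 10
Step 3: 50 μL brought to 300 μL → factor 300/50 = 6
Step 4: 8-fold → factor 8
Dilution factor to solution 1 = 15; to solution 4 = 7200
[solution 1]/[solution 4] = (factor to solution 4)/(factor to solution 1) = 7200/15 = 480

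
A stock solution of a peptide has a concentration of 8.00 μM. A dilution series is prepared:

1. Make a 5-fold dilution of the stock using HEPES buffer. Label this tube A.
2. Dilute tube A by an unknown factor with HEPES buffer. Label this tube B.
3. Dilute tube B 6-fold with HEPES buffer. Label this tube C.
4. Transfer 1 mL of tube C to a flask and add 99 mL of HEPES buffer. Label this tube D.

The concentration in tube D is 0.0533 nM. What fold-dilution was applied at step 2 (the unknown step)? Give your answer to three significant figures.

50.0-fold

Step 1: 5-fold → factor 5
Step 2: unknown factor x
Step 3: 6-fold → factor 6
Step 4: 1 mL + 99 mL = 100 mL total → factor 100/1 = 100
Product of known-step factors = 3000
Overall factor = 8.00 μM / (0.0533 nM) = 1.5009 × 10^5
x = 1.5009 × 10^5 / 3000 = 50.0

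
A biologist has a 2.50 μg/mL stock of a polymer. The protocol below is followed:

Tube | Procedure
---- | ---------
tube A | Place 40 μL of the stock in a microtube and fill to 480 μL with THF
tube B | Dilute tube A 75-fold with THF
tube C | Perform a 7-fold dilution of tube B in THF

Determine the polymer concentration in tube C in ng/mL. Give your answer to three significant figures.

0.397 ng/mL

Step 1: 40 μL brought to 480 μL → factor 480/40 = 12
Step 2: 75-fold → factor 75
Step 3: 7-fold → factor 7
Overall dilution factor = 12 × 75 × 7 = 6300
Final = 2.50 μg/mL / 6300 = 0.0003968 μg/mL = 0.397 ng/mL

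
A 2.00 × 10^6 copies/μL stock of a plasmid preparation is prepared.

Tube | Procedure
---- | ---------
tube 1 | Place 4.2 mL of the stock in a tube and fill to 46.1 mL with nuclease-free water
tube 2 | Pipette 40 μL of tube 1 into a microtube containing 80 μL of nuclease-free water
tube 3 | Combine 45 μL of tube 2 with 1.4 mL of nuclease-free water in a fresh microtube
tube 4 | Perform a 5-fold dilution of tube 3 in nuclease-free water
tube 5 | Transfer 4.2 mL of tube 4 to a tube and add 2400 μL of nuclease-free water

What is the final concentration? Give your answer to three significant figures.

Step 1: 4.2 mL brought to 46.1 mL → factor 46.1/4.2 = 10.976
Step 2: 40 μL + 80 μL = 120 μL total → factor 120/40 = 3
Step 3: 45 μL + 1.4 mL = 1445 μL total → factor 1445/45 = 32.111
Step 4: 5-fold → factor 5
Step 5: 4.2 mL + 2400 μL = 6.6 mL total → factor 6.6/4.2 = 1.5714
Overall dilution factor = 10.976 × 3 × 32.111 × 5 × 1.5714 = 8307.9
Final = 2.00 × 10^6 copies/μL / 8307.9 = 241 copies/μL

241 copies/μL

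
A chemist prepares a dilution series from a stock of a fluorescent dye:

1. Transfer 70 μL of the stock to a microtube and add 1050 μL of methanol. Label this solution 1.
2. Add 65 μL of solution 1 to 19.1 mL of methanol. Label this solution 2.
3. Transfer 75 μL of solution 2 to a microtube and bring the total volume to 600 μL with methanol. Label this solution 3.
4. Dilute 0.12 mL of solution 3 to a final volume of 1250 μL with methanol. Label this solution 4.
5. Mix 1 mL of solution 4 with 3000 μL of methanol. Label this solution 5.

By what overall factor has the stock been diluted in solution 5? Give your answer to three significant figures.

1.57 × 10^6

Step 1: 70 μL + 1050 μL = 1120 μL total → factor 1120/70 = 16
Step 2: 65 μL + 19.1 mL = 19165 μL total → factor 19165/65 = 294.85
Step 3: 75 μL brought to 600 μL → factor 600/75 = 8
Step 4: 0.12 mL brought to 1250 μL → factor 1.25/0.12 = 10.417
Step 5: 1 mL + 3000 μL = 4 mL total → factor 4/1 = 4
Overall dilution factor = 16 × 294.85 × 8 × 10.417 × 4 = 1.5725 × 10^6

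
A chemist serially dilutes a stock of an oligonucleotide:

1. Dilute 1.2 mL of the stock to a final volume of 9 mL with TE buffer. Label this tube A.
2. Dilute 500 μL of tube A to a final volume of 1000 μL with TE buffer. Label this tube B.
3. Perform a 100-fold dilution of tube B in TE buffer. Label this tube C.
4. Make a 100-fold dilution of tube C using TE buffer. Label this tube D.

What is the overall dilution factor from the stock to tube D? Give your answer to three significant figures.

1.50 × 10^5

Step 1: 1.2 mL brought to 9 mL → factor 9/1.2 = 7.5
Step 2: 500 μL brought to 1000 μL → factor 1000/500 = 2
Step 3: 100-fold → factor 100
Step 4: 100-fold → factor 100
Overall dilution factor = 7.5 × 2 × 100 × 100 = 1.5 × 10^5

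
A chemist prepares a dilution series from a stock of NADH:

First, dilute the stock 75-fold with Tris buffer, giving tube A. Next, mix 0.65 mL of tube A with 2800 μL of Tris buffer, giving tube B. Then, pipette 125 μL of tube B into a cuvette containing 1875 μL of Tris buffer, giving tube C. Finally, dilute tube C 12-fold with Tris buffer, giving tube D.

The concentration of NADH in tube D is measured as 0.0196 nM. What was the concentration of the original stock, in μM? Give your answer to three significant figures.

Step 1: 75-fold → factor 75
Step 2: 0.65 mL + 2800 μL = 3.45 mL total → factor 3.45/0.65 = 5.3077
Step 3: 125 μL + 1875 μL = 2000 μL total → factor 2000/125 = 16
Step 4: 12-fold → factor 12
Overall dilution factor = 75 × 5.3077 × 16 × 12 = 76431
Stock = 0.0196 nM × 76431 = 1498 nM = 1.50 μM

1.50 μM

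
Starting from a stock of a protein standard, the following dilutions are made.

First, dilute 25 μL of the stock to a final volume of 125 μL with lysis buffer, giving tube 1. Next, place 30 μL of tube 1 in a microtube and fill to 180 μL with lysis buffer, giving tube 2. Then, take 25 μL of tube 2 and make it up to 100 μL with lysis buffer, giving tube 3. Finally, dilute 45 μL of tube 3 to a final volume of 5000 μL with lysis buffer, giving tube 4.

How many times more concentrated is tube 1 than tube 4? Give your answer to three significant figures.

Step 1: 25 μL brought to 125 μL → factor 125/25 = 5
Step 2: 30 μL brought to 180 μL → factor 180/30 = 6
Step 3: 25 μL brought to 100 μL → factor 100/25 = 4
Step 4: 45 μL brought to 5000 μL → factor 5000/45 = 111.11
Dilution factor to tube 1 = 5; to tube 4 = 13333
[tube 1]/[tube 4] = (factor to tube 4)/(factor to tube 1) = 13333/5 = 2.67 × 10^3

2.67 × 10^3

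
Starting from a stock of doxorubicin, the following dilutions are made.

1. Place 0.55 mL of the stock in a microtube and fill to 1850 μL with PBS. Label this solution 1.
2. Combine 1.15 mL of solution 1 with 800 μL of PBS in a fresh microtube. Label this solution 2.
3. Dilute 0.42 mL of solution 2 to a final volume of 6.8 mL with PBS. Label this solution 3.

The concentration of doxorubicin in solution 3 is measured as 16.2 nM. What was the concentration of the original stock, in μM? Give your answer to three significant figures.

Step 1: 0.55 mL brought to 1850 μL → factor 1.85/0.55 = 3.3636
Step 2: 1.15 mL + 800 μL = 1.95 mL total → factor 1.95/1.15 = 1.6957
Step 3: 0.42 mL brought to 6.8 mL → factor 6.8/0.42 = 16.19
Overall dilution factor = 3.3636 × 1.6957 × 16.19 = 92.343
Stock = 16.2 nM × 92.343 = 1496 nM = 1.50 μM

1.50 μM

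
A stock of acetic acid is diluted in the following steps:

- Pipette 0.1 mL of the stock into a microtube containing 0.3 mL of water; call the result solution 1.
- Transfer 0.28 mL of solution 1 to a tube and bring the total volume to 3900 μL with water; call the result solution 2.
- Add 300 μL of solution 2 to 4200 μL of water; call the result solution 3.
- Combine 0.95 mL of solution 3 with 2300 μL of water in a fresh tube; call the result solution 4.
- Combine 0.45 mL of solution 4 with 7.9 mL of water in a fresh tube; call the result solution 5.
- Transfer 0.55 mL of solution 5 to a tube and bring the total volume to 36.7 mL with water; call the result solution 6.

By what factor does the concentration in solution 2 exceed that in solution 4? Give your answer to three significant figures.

51.3

Step 1: 0.1 mL + 0.3 mL = 0.4 mL total → factor 0.4/0.1 = 4
Step 2: 0.28 mL brought to 3900 μL → factor 3.9/0.28 = 13.929
Step 3: 300 μL + 4200 μL = 4500 μL total → factor 4500/300 = 15
Step 4: 0.95 mL + 2300 μL = 3.25 mL total → factor 3.25/0.95 = 3.4211
Dilution factor to solution 2 = 55.714; to solution 4 = 2859
[solution 2]/[solution 4] = (factor to solution 4)/(factor to solution 2) = 2859/55.714 = 51.3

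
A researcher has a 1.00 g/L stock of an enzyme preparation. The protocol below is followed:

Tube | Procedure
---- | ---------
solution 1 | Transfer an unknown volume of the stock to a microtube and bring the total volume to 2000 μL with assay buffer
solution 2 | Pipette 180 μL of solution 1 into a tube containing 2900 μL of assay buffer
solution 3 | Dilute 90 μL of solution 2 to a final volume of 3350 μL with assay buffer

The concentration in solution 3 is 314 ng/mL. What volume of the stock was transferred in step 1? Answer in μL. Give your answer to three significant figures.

400 μL

Step 1: v brought to 2000 μL → factor = 2000 μL/v
Step 2: 180 μL + 2900 μL = 3080 μL total → factor 3080/180 = 17.111
Step 3: 90 μL brought to 3350 μL → factor 3350/90 = 37.222
Product of known-step factors = 636.91
Overall factor = 1.00 g/L / (314 ng/mL) = 3184.7
Step-1 factor = 3184.7 / 636.91 = 5.0002
v = 2000 μL / 5.0002 = 400 μL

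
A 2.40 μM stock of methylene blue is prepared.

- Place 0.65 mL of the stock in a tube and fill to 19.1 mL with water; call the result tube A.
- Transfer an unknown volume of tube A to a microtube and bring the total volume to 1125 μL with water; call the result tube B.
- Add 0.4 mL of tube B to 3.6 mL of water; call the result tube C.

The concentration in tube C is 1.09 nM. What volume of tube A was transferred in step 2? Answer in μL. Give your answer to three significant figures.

Step 1: 0.65 mL brought to 19.1 mL → factor 19.1/0.65 = 29.385
Step 2: v brought to 1125 μL → factor = 1125 μL/v
Step 3: 0.4 mL + 3.6 mL = 4 mL total → factor 4/0.4 = 10
Product of known-step factors = 293.85
Overall factor = 2.40 μM / (1.09 nM) = 2201.8
Step-2 factor = 2201.8 / 293.85 = 7.4932
v = 1125 μL / 7.4932 = 150 μL

150 μL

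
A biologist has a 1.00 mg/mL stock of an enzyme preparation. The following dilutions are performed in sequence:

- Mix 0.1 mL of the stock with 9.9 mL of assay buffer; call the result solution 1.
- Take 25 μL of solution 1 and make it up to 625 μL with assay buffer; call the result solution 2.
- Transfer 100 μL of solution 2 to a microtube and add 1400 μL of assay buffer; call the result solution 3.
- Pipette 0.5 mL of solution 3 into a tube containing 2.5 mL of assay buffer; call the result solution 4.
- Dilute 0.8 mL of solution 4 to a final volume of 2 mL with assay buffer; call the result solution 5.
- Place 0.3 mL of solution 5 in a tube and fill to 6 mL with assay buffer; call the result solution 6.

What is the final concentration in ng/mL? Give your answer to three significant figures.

Step 1: 0.1 mL + 9.9 mL = 10 mL total → factor 10/0.1 = 100
Step 2: 25 μL brought to 625 μL → factor 625/25 = 25
Step 3: 100 μL + 1400 μL = 1500 μL total → factor 1500/100 = 15
Step 4: 0.5 mL + 2.5 mL = 3 mL total → factor 3/0.5 = 6
Step 5: 0.8 mL brought to 2 mL → factor 2/0.8 = 2.5
Step 6: 0.3 mL brought to 6 mL → factor 6/0.3 = 20
Overall dilution factor = 100 × 25 × 15 × 6 × 2.5 × 20 = 1.125 × 10^7
Final = 1.00 mg/mL / 1.125 × 10^7 = 8.889 × 10^-8 mg/mL = 0.0889 ng/mL

0.0889 ng/mL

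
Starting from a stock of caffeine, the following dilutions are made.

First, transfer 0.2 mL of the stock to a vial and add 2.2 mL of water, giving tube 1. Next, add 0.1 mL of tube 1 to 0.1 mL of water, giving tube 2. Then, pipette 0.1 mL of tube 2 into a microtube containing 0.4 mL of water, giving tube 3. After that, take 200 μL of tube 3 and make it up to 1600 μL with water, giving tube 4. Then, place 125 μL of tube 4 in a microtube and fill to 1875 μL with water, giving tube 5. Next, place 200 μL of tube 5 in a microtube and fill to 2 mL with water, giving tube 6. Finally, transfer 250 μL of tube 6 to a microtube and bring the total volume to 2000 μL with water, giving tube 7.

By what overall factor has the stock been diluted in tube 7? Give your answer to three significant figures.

1.15 × 10^6

Step 1: 0.2 mL + 2.2 mL = 2.4 mL total → factor 2.4/0.2 = 12
Step 2: 0.1 mL + 0.1 mL = 0.2 mL total → factor 0.2/0.1 = 2
Step 3: 0.1 mL + 0.4 mL = 0.5 mL total → factor 0.5/0.1 = 5
Step 4: 200 μL brought to 1600 μL → factor 1600/200 = 8
Step 5: 125 μL brought to 1875 μL → factor 1875/125 = 15
Step 6: 200 μL brought to 2 mL → factor 2000/200 = 10
Step 7: 250 μL brought to 2000 μL → factor 2000/250 = 8
Overall dilution factor = 12 × 2 × 5 × 8 × 15 × 10 × 8 = 1.152 × 10^6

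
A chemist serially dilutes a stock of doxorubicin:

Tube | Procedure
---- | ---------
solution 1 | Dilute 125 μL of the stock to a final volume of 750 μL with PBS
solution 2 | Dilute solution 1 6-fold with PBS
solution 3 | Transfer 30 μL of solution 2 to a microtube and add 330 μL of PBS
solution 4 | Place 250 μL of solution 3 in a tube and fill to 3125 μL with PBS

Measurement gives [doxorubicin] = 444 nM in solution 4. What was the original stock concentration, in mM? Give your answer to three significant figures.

Step 1: 125 μL brought to 750 μL → factor 750/125 = 6
Step 2: 6-fold → factor 6
Step 3: 30 μL + 330 μL = 360 μL total → factor 360/30 = 12
Step 4: 250 μL brought to 3125 μL → factor 3125/250 = 12.5
Overall dilution factor = 6 × 6 × 12 × 12.5 = 5400
Stock = 444 nM × 5400 = 2.398 × 10^6 nM = 2.40 mM

2.40 mM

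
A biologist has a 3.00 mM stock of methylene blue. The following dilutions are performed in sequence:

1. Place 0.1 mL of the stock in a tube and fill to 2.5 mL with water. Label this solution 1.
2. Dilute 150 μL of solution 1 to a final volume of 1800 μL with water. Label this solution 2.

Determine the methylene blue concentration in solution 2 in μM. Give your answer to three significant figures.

10.0 μM

Step 1: 0.1 mL brought to 2.5 mL → factor 2.5/0.1 = 25
Step 2: 150 μL brought to 1800 μL → factor 1800/150 = 12
Overall dilution factor = 25 × 12 = 300
Final = 3.00 mM / 300 = 0.01000 mM = 10.0 μM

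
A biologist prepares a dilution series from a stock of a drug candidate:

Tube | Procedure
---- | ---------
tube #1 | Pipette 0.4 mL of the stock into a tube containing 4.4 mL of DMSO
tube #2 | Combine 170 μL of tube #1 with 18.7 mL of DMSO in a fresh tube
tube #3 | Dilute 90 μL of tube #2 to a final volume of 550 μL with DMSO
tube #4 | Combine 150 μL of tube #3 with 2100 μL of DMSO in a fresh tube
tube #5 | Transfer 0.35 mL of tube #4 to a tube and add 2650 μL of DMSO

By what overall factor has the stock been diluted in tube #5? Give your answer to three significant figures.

Step 1: 0.4 mL + 4.4 mL = 4.8 mL total → factor 4.8/0.4 = 12
Step 2: 170 μL + 18.7 mL = 18870 μL total → factor 18870/170 = 111
Step 3: 90 μL brought to 550 μL → factor 550/90 = 6.1111
Step 4: 150 μL + 2100 μL = 2250 μL total → factor 2250/150 = 15
Step 5: 0.35 mL + 2650 μL = 3 mL total → factor 3/0.35 = 8.5714
Overall dilution factor = 12 × 111 × 6.1111 × 15 × 8.5714 = 1.0466 × 10^6

1.05 × 10^6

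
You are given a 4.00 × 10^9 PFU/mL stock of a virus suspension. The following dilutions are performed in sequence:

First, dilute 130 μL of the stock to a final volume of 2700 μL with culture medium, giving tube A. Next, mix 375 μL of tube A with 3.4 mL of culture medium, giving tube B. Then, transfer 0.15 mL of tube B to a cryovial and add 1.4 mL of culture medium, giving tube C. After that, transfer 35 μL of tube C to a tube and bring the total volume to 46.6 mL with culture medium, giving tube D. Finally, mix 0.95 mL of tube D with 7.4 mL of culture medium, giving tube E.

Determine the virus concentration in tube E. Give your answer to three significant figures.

Step 1: 130 μL brought to 2700 μL → factor 2700/130 = 20.769
Step 2: 375 μL + 3.4 mL = 3775 μL total → factor 3775/375 = 10.067
Step 3: 0.15 mL + 1.4 mL = 1.55 mL total → factor 1.55/0.15 = 10.333
Step 4: 35 μL brought to 46.6 mL → factor 46600/35 = 1331.4
Step 5: 0.95 mL + 7.4 mL = 8.35 mL total → factor 8.35/0.95 = 8.7895
Overall dilution factor = 20.769 × 10.067 × 10.333 × 1331.4 × 8.7895 = 2.5283 × 10^7
Final = 4.00 × 10^9 PFU/mL / 2.5283 × 10^7 = 158 PFU/mL

158 PFU/mL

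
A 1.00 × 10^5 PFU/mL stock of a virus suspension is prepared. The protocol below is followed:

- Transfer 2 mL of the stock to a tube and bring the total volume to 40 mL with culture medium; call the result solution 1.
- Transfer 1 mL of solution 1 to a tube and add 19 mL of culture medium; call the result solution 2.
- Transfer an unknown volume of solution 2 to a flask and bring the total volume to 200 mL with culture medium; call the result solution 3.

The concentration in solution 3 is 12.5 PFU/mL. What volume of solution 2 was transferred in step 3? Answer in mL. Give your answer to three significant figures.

Step 1: 2 mL brought to 40 mL → factor 40/2 = 20
Step 2: 1 mL + 19 mL = 20 mL total → factor 20/1 = 20
Step 3: v brought to 200 mL → factor = 200 mL/v
Product of known-step factors = 400
Overall factor = 1.00 × 10^5 PFU/mL / (12.5 PFU/mL) = 8000
Step-3 factor = 8000 / 400 = 20
v = 200 mL / 20 = 10.0 mL

10.0 mL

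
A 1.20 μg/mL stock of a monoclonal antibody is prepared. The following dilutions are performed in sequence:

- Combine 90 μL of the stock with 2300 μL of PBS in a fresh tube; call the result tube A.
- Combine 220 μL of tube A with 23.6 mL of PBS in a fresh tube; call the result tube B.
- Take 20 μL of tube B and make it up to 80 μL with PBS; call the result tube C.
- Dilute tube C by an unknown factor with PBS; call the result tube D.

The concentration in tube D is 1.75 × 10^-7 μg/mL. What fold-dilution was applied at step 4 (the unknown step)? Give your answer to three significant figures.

Step 1: 90 μL + 2300 μL = 2390 μL total → factor 2390/90 = 26.556
Step 2: 220 μL + 23.6 mL = 23820 μL total → factor 23820/220 = 108.27
Step 3: 20 μL brought to 80 μL → factor 80/20 = 4
Step 4: unknown factor x
Product of known-step factors = 11501
Overall factor = 1.20 μg/mL / (1.75 × 10^-7 μg/mL) = 6.8571 × 10^6
x = 6.8571 × 10^6 / 11501 = 596

596-fold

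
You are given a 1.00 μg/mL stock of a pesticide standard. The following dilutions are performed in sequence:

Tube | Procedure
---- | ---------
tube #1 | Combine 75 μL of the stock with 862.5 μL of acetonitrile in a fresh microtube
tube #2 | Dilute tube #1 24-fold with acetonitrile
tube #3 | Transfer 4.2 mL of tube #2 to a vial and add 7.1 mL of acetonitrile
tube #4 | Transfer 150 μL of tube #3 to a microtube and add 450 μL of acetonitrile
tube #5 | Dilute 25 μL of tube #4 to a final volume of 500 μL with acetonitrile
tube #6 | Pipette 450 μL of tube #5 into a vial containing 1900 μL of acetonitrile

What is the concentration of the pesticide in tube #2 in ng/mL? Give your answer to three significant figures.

3.33 ng/mL

Step 1: 75 μL + 862.5 μL = 937.5 μL total → factor 937.5/75 = 12.5
Step 2: 24-fold → factor 24
Dilution factor through tube #2 = 12.5 × 24 = 300
[tube #2] = 1.00 μg/mL / 300 = 0.003333 μg/mL = 3.33 ng/mL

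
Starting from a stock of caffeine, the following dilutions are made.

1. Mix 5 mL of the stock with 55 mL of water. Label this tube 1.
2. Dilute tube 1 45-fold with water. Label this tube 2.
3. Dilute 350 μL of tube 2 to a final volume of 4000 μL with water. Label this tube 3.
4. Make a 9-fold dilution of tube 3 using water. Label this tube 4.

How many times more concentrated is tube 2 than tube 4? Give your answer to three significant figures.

103

Step 1: 5 mL + 55 mL = 60 mL total → factor 60/5 = 12
Step 2: 45-fold → factor 45
Step 3: 350 μL brought to 4000 μL → factor 4000/350 = 11.429
Step 4: 9-fold → factor 9
Dilution factor to tube 2 = 540; to tube 4 = 55543
[tube 2]/[tube 4] = (factor to tube 4)/(factor to tube 2) = 55543/540 = 103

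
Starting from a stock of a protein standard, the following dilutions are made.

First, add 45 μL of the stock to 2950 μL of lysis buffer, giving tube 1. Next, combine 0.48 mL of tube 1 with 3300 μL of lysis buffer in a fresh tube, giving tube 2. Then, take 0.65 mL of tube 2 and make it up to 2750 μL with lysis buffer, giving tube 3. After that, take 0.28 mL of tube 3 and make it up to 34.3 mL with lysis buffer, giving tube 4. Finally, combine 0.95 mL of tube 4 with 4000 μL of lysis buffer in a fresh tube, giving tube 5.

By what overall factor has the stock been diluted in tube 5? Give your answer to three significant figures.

1.42 × 10^6

Step 1: 45 μL + 2950 μL = 2995 μL total → factor 2995/45 = 66.556
Step 2: 0.48 mL + 3300 μL = 3.78 mL total → factor 3.78/0.48 = 7.875
Step 3: 0.65 mL brought to 2750 μL → factor 2.75/0.65 = 4.2308
Step 4: 0.28 mL brought to 34.3 mL → factor 34.3/0.28 = 122.5
Step 5: 0.95 mL + 4000 μL = 4.95 mL total → factor 4.95/0.95 = 5.2105
Overall dilution factor = 66.556 × 7.875 × 4.2308 × 122.5 × 5.2105 = 1.4154 × 10^6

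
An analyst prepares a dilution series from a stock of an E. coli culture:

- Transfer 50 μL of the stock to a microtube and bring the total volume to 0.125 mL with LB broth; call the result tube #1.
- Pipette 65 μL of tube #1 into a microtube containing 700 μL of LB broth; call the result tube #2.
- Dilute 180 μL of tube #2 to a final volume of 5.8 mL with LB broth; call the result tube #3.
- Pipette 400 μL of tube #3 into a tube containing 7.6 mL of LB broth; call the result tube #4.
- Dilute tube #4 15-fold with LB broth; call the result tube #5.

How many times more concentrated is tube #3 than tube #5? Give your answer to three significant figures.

Step 1: 50 μL brought to 0.125 mL → factor 125/50 = 2.5
Step 2: 65 μL + 700 μL = 765 μL total → factor 765/65 = 11.769
Step 3: 180 μL brought to 5.8 mL → factor 5800/180 = 32.222
Step 4: 400 μL + 7.6 mL = 8000 μL total → factor 8000/400 = 20
Step 5: 15-fold → factor 15
Dilution factor to tube #3 = 948.08; to tube #5 = 2.8442 × 10^5
[tube #3]/[tube #5] = (factor to tube #5)/(factor to tube #3) = 2.8442 × 10^5/948.08 = 300

300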